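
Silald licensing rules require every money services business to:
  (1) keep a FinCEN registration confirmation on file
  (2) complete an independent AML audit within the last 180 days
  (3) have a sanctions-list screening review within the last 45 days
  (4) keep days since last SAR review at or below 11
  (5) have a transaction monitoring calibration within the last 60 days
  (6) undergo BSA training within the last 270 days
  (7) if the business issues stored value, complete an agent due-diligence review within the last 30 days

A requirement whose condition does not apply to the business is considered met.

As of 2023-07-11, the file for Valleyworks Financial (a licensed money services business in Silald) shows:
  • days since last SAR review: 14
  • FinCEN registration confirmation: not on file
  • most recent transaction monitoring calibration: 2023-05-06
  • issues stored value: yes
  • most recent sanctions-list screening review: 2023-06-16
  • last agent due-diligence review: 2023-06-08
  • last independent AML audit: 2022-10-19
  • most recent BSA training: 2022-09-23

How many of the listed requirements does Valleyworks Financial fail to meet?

6

1. FinCEN registration confirmation absent → not met
2. independent AML audit 265 days ago vs limit 180 → not met
3. sanctions-list screening review 25 days ago vs limit 45 → met
4. days since last SAR review 14 > 11 → not met
5. transaction monitoring calibration 66 days ago vs limit 60 → not met
6. BSA training 291 days ago vs limit 270 → not met
7. condition 'issues stored value' holds; agent due-diligence review 33 days ago vs limit 30 → not met
Not met: 6 of 7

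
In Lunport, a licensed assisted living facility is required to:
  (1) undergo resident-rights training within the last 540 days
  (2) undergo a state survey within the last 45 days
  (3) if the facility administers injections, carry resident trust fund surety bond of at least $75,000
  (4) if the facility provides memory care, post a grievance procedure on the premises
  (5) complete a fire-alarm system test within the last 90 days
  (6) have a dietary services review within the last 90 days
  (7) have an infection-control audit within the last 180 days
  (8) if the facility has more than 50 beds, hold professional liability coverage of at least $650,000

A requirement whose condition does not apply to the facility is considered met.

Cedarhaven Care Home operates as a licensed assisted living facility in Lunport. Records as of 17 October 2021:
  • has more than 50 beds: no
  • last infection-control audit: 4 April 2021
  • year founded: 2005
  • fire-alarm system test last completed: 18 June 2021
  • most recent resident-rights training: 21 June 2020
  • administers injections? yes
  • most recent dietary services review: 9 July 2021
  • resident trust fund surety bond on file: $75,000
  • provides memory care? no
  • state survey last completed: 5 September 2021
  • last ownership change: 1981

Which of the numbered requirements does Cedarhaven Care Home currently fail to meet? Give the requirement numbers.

5, 6, 7

1. resident-rights training 483 days ago vs limit 540 → met
2. state survey 42 days ago vs limit 45 → met
3. condition 'administers injections' holds; resident trust fund surety bond $75,000 ≥ $75,000 → met
4. condition 'provides memory care' does not hold → requirement n/a → met
5. fire-alarm system test 121 days ago vs limit 90 → not met
6. dietary services review 100 days ago vs limit 90 → not met
7. infection-control audit 196 days ago vs limit 180 → not met
8. condition 'has more than 50 beds' does not hold → requirement n/a → met
Not met: 5, 6, 7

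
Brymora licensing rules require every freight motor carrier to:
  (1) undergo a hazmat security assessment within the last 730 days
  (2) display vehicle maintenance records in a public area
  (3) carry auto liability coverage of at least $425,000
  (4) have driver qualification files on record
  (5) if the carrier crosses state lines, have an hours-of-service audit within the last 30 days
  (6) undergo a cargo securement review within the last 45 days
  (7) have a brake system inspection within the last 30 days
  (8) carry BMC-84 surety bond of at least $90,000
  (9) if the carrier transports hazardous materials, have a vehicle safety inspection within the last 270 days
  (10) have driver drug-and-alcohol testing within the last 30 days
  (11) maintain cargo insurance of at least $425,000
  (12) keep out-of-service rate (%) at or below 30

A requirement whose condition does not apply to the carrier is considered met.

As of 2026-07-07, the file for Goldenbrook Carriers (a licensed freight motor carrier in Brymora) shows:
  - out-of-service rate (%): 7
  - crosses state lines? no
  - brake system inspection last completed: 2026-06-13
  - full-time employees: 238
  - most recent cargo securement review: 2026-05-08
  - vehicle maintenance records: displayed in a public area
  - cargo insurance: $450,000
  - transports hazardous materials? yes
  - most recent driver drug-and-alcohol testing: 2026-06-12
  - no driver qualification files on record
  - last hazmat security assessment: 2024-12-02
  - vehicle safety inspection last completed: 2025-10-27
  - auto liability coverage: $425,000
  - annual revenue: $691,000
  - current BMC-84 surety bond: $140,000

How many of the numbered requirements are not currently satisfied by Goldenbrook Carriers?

1. hazmat security assessment 582 days ago vs limit 730 → met
2. vehicle maintenance records present → met
3. auto liability coverage $425,000 ≥ $425,000 → met
4. driver qualification files absent → not met
5. condition 'crosses state lines' does not hold → requirement n/a → met
6. cargo securement review 60 days ago vs limit 45 → not met
7. brake system inspection 24 days ago vs limit 30 → met
8. BMC-84 surety bond $140,000 ≥ $90,000 → met
9. condition 'transports hazardous materials' holds; vehicle safety inspection 253 days ago vs limit 270 → met
10. driver drug-and-alcohol testing 25 days ago vs limit 30 → met
11. cargo insurance $450,000 ≥ $425,000 → met
12. out-of-service rate (%) 7 ≤ 30 → met
Not met: 2 of 12

2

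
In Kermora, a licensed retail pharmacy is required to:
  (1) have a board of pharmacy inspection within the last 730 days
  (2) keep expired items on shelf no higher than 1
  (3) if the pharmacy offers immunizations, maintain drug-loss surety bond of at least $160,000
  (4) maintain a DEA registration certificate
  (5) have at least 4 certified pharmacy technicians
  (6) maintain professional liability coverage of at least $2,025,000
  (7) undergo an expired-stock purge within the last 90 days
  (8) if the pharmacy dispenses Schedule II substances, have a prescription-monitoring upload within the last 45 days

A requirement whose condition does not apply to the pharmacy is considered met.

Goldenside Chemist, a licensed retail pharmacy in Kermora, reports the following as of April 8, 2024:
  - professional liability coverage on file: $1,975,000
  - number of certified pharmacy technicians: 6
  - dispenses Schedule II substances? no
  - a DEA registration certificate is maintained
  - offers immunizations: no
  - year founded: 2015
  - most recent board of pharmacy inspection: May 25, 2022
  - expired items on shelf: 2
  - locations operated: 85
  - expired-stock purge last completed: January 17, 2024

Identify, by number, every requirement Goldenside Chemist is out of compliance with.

1. board of pharmacy inspection 684 days ago vs limit 730 → met
2. expired items on shelf 2 > 1 → not met
3. condition 'offers immunizations' does not hold → requirement n/a → met
4. DEA registration certificate present → met
5. certified pharmacy technicians 6 ≥ 4 → met
6. professional liability coverage $1,975,000 < $2,025,000 → not met
7. expired-stock purge 82 days ago vs limit 90 → met
8. condition 'dispenses Schedule II substances' does not hold → requirement n/a → met
Not met: 2, 6

2, 6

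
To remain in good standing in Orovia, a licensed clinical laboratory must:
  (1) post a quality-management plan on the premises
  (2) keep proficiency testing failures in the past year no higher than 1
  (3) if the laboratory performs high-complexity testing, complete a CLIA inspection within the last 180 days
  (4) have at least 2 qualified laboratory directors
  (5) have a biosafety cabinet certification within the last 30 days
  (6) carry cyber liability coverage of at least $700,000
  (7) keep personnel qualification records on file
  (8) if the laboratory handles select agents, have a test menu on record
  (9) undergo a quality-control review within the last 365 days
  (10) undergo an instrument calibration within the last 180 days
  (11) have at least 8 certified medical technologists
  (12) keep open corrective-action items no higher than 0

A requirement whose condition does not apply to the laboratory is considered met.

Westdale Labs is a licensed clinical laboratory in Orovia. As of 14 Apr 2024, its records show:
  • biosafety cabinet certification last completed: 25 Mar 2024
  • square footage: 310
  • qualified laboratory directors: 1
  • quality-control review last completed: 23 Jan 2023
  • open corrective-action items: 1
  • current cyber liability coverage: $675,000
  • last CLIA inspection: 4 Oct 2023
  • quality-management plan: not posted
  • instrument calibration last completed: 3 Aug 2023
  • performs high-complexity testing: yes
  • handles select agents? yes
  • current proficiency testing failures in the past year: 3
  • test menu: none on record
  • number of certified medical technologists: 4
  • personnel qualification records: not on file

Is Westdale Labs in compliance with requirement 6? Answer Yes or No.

No

6. cyber liability coverage $675,000 < $700,000 → not met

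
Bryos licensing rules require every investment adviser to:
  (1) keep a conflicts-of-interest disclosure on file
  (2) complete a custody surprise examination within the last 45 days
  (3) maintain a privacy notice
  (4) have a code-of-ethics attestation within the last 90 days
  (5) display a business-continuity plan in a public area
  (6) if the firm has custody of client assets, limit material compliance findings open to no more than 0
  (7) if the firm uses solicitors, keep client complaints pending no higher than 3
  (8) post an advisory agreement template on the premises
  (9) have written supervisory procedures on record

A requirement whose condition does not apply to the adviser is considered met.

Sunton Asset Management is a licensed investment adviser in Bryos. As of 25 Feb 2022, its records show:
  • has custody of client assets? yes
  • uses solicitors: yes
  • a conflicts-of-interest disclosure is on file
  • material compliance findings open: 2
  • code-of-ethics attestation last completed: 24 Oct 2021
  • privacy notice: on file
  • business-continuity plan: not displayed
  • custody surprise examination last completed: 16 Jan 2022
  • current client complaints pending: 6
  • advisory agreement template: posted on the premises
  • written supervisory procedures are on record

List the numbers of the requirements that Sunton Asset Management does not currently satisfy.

1. conflicts-of-interest disclosure present → met
2. custody surprise examination 40 days ago vs limit 45 → met
3. privacy notice present → met
4. code-of-ethics attestation 124 days ago vs limit 90 → not met
5. business-continuity plan absent → not met
6. condition 'has custody of client assets' holds; material compliance findings open 2 > 0 → not met
7. condition 'uses solicitors' holds; client complaints pending 6 > 3 → not met
8. advisory agreement template present → met
9. written supervisory procedures present → met
Not met: 4, 5, 6, 7

4, 5, 6, 7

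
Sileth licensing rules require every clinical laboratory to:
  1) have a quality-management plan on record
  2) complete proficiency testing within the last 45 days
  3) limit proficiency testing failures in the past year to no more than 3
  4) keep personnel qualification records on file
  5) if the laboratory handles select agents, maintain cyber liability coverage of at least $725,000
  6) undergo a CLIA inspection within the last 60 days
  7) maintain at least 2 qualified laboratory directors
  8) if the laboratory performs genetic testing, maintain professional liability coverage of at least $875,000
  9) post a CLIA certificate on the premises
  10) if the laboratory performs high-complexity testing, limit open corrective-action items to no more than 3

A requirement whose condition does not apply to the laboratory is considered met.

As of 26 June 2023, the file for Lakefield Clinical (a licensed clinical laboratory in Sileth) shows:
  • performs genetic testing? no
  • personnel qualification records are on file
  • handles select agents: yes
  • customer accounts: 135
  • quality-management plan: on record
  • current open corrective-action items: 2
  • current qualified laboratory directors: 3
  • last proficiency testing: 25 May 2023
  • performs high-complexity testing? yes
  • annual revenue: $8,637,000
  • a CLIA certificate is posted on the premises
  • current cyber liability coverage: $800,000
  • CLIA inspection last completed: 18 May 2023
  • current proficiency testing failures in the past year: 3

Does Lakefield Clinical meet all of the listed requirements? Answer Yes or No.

1. quality-management plan present → met
2. proficiency testing 32 days ago vs limit 45 → met
3. proficiency testing failures in the past year 3 ≤ 3 → met
4. personnel qualification records present → met
5. condition 'handles select agents' holds; cyber liability coverage $800,000 ≥ $725,000 → met
6. CLIA inspection 39 days ago vs limit 60 → met
7. qualified laboratory directors 3 ≥ 2 → met
8. condition 'performs genetic testing' does not hold → requirement n/a → met
9. CLIA certificate present → met
10. condition 'performs high-complexity testing' holds; open corrective-action items 2 ≤ 3 → met
All met.

Yes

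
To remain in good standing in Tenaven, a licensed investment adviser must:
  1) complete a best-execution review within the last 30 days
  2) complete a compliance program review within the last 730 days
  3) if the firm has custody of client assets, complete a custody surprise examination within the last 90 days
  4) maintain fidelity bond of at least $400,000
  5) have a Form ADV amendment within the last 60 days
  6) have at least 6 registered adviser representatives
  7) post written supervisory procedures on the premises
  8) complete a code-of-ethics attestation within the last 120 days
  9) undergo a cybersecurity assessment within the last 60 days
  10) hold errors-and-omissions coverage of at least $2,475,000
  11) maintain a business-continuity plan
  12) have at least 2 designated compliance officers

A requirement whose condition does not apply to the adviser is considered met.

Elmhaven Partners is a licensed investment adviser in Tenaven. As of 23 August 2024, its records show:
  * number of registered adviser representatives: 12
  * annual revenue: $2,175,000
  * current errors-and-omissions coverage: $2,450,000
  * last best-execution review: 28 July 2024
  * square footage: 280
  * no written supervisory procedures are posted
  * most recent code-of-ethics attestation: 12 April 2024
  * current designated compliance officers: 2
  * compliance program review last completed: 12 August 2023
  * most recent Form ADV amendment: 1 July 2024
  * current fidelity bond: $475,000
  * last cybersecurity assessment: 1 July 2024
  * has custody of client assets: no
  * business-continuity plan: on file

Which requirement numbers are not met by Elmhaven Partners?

1. best-execution review 26 days ago vs limit 30 → met
2. compliance program review 377 days ago vs limit 730 → met
3. condition 'has custody of client assets' does not hold → requirement n/a → met
4. fidelity bond $475,000 ≥ $400,000 → met
5. Form ADV amendment 53 days ago vs limit 60 → met
6. registered adviser representatives 12 ≥ 6 → met
7. written supervisory procedures absent → not met
8. code-of-ethics attestation 133 days ago vs limit 120 → not met
9. cybersecurity assessment 53 days ago vs limit 60 → met
10. errors-and-omissions coverage $2,450,000 < $2,475,000 → not met
11. business-continuity plan present → met
12. designated compliance officers 2 ≥ 2 → met
Not met: 7, 8, 10

7, 8, 10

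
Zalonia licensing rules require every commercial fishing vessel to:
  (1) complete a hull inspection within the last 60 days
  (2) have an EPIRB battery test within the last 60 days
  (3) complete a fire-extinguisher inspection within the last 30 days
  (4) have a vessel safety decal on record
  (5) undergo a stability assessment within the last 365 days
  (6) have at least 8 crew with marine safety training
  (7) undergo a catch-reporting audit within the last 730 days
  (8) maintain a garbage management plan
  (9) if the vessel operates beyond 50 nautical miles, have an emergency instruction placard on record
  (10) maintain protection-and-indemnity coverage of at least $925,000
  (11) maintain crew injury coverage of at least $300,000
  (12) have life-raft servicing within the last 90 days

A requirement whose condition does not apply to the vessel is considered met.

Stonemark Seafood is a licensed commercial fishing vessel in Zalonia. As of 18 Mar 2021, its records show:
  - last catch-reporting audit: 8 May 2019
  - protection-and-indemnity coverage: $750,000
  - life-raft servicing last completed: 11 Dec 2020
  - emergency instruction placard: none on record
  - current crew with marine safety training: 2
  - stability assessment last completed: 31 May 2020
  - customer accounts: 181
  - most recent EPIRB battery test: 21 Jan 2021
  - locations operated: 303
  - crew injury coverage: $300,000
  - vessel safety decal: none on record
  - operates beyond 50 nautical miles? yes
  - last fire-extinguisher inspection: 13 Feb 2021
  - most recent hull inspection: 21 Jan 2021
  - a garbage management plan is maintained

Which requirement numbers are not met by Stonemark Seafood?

1. hull inspection 56 days ago vs limit 60 → met
2. EPIRB battery test 56 days ago vs limit 60 → met
3. fire-extinguisher inspection 33 days ago vs limit 30 → not met
4. vessel safety decal absent → not met
5. stability assessment 291 days ago vs limit 365 → met
6. crew with marine safety training 2 < 8 → not met
7. catch-reporting audit 680 days ago vs limit 730 → met
8. garbage management plan present → met
9. condition 'operates beyond 50 nautical miles' holds; emergency instruction placard absent → not met
10. protection-and-indemnity coverage $750,000 < $925,000 → not met
11. crew injury coverage $300,000 ≥ $300,000 → met
12. life-raft servicing 97 days ago vs limit 90 → not met
Not met: 3, 4, 6, 9, 10, 12

3, 4, 6, 9, 10, 12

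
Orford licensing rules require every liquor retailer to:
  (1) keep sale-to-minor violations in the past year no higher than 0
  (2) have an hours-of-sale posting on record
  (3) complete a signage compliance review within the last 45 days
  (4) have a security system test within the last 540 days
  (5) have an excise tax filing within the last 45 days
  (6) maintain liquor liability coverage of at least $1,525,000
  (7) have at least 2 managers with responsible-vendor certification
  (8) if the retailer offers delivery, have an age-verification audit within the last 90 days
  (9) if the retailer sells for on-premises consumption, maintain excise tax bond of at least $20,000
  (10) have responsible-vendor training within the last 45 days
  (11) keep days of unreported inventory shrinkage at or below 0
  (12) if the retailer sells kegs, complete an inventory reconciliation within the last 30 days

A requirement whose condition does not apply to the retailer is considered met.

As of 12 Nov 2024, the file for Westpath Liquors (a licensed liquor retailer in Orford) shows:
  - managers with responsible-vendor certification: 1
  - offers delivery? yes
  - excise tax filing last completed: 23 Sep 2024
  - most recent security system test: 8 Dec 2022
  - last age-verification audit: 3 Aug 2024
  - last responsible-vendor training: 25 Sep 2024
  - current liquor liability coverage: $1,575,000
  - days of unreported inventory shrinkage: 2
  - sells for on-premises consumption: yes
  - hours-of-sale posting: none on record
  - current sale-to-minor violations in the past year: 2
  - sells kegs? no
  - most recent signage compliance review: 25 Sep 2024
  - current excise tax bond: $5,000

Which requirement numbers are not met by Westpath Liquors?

1. sale-to-minor violations in the past year 2 > 0 → not met
2. hours-of-sale posting absent → not met
3. signage compliance review 48 days ago vs limit 45 → not met
4. security system test 705 days ago vs limit 540 → not met
5. excise tax filing 50 days ago vs limit 45 → not met
6. liquor liability coverage $1,575,000 ≥ $1,525,000 → met
7. managers with responsible-vendor certification 1 < 2 → not met
8. condition 'offers delivery' holds; age-verification audit 101 days ago vs limit 90 → not met
9. condition 'sells for on-premises consumption' holds; excise tax bond $5,000 < $20,000 → not met
10. responsible-vendor training 48 days ago vs limit 45 → not met
11. days of unreported inventory shrinkage 2 > 0 → not met
12. condition 'sells kegs' does not hold → requirement n/a → met
Not met: 1, 2, 3, 4, 5, 7, 8, 9, 10, 11

1, 2, 3, 4, 5, 7, 8, 9, 10, 11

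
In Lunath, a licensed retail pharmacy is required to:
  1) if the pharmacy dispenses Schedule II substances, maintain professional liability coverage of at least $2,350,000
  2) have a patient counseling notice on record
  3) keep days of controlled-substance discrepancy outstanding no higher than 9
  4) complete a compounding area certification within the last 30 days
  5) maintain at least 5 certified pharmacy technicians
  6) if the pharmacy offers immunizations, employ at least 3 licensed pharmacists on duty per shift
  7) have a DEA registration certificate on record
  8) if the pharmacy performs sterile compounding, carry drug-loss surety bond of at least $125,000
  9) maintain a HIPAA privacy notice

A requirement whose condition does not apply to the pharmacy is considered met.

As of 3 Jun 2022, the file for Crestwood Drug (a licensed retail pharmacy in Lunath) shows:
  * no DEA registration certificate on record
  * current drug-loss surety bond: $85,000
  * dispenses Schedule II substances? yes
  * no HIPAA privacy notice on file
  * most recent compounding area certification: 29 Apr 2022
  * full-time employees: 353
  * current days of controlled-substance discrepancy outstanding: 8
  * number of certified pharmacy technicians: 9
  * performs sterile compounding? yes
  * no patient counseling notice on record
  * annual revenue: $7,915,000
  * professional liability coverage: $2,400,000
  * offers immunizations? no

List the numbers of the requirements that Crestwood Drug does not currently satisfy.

2, 4, 7, 8, 9

1. condition 'dispenses Schedule II substances' holds; professional liability coverage $2,400,000 ≥ $2,350,000 → met
2. patient counseling notice absent → not met
3. days of controlled-substance discrepancy outstanding 8 ≤ 9 → met
4. compounding area certification 35 days ago vs limit 30 → not met
5. certified pharmacy technicians 9 ≥ 5 → met
6. condition 'offers immunizations' does not hold → requirement n/a → met
7. DEA registration certificate absent → not met
8. condition 'performs sterile compounding' holds; drug-loss surety bond $85,000 < $125,000 → not met
9. HIPAA privacy notice absent → not met
Not met: 2, 4, 7, 8, 9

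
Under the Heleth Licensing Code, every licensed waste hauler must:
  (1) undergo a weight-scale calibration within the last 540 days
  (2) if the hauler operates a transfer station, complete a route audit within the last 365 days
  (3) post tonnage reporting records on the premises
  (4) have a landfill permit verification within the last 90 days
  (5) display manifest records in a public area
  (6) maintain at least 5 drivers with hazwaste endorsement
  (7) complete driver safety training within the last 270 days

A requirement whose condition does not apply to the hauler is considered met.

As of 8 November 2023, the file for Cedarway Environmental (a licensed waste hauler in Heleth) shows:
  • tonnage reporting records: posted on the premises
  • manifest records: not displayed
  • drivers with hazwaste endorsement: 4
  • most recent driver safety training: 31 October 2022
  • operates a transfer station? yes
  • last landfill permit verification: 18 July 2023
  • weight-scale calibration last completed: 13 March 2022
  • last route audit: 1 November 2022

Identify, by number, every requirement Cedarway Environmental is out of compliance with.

1, 2, 4, 5, 6, 7

1. weight-scale calibration 605 days ago vs limit 540 → not met
2. condition 'operates a transfer station' holds; route audit 372 days ago vs limit 365 → not met
3. tonnage reporting records present → met
4. landfill permit verification 113 days ago vs limit 90 → not met
5. manifest records absent → not met
6. drivers with hazwaste endorsement 4 < 5 → not met
7. driver safety training 373 days ago vs limit 270 → not met
Not met: 1, 2, 4, 5, 6, 7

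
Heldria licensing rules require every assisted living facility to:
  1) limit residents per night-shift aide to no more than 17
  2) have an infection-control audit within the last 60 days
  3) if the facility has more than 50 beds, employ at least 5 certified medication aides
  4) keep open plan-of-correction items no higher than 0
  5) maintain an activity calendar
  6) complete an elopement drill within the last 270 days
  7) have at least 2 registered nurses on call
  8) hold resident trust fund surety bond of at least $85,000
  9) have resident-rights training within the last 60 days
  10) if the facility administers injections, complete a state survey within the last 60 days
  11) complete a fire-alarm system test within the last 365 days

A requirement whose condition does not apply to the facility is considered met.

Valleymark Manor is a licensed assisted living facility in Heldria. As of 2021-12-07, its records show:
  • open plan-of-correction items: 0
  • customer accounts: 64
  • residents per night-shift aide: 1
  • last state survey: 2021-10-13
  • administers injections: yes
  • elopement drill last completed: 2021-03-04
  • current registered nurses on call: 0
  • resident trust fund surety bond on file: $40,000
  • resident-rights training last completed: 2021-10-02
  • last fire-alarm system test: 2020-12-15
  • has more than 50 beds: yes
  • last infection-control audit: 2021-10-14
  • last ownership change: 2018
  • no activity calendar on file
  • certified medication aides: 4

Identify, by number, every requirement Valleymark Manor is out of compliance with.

1. residents per night-shift aide 1 ≤ 17 → met
2. infection-control audit 54 days ago vs limit 60 → met
3. condition 'has more than 50 beds' holds; certified medication aides 4 < 5 → not met
4. open plan-of-correction items 0 ≤ 0 → met
5. activity calendar absent → not met
6. elopement drill 278 days ago vs limit 270 → not met
7. registered nurses on call 0 < 2 → not met
8. resident trust fund surety bond $40,000 < $85,000 → not met
9. resident-rights training 66 days ago vs limit 60 → not met
10. condition 'administers injections' holds; state survey 55 days ago vs limit 60 → met
11. fire-alarm system test 357 days ago vs limit 365 → met
Not met: 3, 5, 6, 7, 8, 9

3, 5, 6, 7, 8, 9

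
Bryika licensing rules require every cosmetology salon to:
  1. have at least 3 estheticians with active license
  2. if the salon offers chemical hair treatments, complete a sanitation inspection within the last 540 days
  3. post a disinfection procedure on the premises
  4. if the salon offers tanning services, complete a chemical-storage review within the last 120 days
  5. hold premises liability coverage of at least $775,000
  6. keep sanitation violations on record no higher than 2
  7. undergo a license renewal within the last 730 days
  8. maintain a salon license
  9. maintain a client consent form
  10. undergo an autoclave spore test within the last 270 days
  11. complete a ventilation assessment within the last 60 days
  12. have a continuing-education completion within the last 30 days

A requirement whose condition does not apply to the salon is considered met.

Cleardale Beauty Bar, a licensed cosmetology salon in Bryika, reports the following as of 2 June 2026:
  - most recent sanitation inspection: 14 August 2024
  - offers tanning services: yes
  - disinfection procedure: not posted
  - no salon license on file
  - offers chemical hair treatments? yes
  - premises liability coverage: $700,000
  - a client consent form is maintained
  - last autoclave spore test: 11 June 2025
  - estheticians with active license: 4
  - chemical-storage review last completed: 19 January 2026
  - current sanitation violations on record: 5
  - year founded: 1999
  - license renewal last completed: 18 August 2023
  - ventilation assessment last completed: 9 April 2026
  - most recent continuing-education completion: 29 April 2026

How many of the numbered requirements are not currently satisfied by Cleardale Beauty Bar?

1. estheticians with active license 4 ≥ 3 → met
2. condition 'offers chemical hair treatments' holds; sanitation inspection 657 days ago vs limit 540 → not met
3. disinfection procedure absent → not met
4. condition 'offers tanning services' holds; chemical-storage review 134 days ago vs limit 120 → not met
5. premises liability coverage $700,000 < $775,000 → not met
6. sanitation violations on record 5 > 2 → not met
7. license renewal 1019 days ago vs limit 730 → not met
8. salon license absent → not met
9. client consent form present → met
10. autoclave spore test 356 days ago vs limit 270 → not met
11. ventilation assessment 54 days ago vs limit 60 → met
12. continuing-education completion 34 days ago vs limit 30 → not met
Not met: 9 of 12

9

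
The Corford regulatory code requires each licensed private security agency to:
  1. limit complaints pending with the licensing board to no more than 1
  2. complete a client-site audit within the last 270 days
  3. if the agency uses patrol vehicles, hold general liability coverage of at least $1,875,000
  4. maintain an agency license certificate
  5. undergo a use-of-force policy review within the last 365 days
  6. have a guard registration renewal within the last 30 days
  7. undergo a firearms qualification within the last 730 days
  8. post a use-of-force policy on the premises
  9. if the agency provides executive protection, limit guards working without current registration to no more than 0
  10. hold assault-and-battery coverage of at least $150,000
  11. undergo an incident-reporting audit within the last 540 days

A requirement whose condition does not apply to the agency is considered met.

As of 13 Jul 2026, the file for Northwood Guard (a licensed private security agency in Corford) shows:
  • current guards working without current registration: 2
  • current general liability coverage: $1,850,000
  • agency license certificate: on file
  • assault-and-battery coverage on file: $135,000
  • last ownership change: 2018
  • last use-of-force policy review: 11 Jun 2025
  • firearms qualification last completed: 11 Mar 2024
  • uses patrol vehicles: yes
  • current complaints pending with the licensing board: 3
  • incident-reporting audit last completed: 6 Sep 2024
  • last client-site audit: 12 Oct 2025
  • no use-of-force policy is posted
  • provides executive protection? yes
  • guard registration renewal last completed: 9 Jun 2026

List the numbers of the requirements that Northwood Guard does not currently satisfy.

1. complaints pending with the licensing board 3 > 1 → not met
2. client-site audit 274 days ago vs limit 270 → not met
3. condition 'uses patrol vehicles' holds; general liability coverage $1,850,000 < $1,875,000 → not met
4. agency license certificate present → met
5. use-of-force policy review 397 days ago vs limit 365 → not met
6. guard registration renewal 34 days ago vs limit 30 → not met
7. firearms qualification 854 days ago vs limit 730 → not met
8. use-of-force policy absent → not met
9. condition 'provides executive protection' holds; guards working without current registration 2 > 0 → not met
10. assault-and-battery coverage $135,000 < $150,000 → not met
11. incident-reporting audit 675 days ago vs limit 540 → not met
Not met: 1, 2, 3, 5, 6, 7, 8, 9, 10, 11

1, 2, 3, 5, 6, 7, 8, 9, 10, 11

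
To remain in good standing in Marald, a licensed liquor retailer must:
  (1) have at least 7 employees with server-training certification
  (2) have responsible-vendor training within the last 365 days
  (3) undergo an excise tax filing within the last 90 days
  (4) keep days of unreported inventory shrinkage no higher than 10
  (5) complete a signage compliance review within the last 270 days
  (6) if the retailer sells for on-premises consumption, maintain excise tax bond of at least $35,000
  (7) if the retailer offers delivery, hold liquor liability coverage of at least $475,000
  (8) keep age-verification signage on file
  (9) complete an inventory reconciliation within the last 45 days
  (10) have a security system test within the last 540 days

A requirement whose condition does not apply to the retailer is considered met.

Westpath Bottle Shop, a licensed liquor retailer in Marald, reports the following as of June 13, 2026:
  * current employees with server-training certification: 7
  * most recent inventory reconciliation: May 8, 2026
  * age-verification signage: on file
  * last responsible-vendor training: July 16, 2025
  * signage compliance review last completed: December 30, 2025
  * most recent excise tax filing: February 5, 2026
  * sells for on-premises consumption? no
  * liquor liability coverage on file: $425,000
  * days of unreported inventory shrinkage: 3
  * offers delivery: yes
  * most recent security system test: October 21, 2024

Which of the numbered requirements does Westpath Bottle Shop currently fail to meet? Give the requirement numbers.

1. employees with server-training certification 7 ≥ 7 → met
2. responsible-vendor training 332 days ago vs limit 365 → met
3. excise tax filing 128 days ago vs limit 90 → not met
4. days of unreported inventory shrinkage 3 ≤ 10 → met
5. signage compliance review 165 days ago vs limit 270 → met
6. condition 'sells for on-premises consumption' does not hold → requirement n/a → met
7. condition 'offers delivery' holds; liquor liability coverage $425,000 < $475,000 → not met
8. age-verification signage present → met
9. inventory reconciliation 36 days ago vs limit 45 → met
10. security system test 600 days ago vs limit 540 → not met
Not met: 3, 7, 10

3, 7, 10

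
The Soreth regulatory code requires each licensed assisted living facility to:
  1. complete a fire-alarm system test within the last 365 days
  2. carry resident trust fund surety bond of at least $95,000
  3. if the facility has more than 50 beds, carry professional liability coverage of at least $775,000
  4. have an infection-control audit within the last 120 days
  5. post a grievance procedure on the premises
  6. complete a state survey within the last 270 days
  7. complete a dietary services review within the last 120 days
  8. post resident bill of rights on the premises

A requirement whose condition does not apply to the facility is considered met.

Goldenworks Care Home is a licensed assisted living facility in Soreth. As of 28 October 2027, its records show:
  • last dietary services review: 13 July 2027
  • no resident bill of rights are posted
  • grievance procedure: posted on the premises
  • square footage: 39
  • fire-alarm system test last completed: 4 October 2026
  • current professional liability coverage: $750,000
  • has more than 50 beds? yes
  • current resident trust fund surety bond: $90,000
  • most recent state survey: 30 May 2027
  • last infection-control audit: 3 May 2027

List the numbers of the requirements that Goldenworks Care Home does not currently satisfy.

1. fire-alarm system test 389 days ago vs limit 365 → not met
2. resident trust fund surety bond $90,000 < $95,000 → not met
3. condition 'has more than 50 beds' holds; professional liability coverage $750,000 < $775,000 → not met
4. infection-control audit 178 days ago vs limit 120 → not met
5. grievance procedure present → met
6. state survey 151 days ago vs limit 270 → met
7. dietary services review 107 days ago vs limit 120 → met
8. resident bill of rights absent → not met
Not met: 1, 2, 3, 4, 8

1, 2, 3, 4, 8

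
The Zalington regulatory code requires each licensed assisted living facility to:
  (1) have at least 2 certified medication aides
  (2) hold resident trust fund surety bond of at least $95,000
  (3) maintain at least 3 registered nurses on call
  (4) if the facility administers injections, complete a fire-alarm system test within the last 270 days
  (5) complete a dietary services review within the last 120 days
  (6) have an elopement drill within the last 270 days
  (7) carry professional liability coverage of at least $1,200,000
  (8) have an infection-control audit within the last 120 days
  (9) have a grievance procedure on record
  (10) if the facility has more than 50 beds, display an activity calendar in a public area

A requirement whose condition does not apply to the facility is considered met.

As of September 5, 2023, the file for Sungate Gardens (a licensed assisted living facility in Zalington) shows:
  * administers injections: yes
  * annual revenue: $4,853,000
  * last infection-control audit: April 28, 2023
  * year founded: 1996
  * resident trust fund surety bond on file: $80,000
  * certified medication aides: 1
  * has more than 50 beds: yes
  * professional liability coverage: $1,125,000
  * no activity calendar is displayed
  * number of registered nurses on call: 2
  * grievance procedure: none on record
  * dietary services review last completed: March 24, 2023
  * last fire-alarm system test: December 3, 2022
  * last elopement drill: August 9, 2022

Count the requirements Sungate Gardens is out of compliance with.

1. certified medication aides 1 < 2 → not met
2. resident trust fund surety bond $80,000 < $95,000 → not met
3. registered nurses on call 2 < 3 → not met
4. condition 'administers injections' holds; fire-alarm system test 276 days ago vs limit 270 → not met
5. dietary services review 165 days ago vs limit 120 → not met
6. elopement drill 392 days ago vs limit 270 → not met
7. professional liability coverage $1,125,000 < $1,200,000 → not met
8. infection-control audit 130 days ago vs limit 120 → not met
9. grievance procedure absent → not met
10. condition 'has more than 50 beds' holds; activity calendar absent → not met
Not met: 10 of 10

10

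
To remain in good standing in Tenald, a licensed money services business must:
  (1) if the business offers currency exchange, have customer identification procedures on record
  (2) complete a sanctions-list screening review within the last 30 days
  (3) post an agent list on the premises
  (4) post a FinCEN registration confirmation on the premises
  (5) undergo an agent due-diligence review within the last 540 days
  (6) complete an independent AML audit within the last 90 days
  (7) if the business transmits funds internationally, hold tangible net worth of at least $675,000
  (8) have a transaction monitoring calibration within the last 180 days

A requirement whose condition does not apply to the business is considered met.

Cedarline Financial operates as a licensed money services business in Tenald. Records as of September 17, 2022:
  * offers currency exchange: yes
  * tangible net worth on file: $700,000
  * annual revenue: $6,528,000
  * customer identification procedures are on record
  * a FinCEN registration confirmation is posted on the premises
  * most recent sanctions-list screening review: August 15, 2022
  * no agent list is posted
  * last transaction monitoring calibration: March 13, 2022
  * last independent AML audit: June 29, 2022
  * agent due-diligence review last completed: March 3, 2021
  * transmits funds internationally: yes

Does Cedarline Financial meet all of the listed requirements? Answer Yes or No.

1. condition 'offers currency exchange' holds; customer identification procedures present → met
2. sanctions-list screening review 33 days ago vs limit 30 → not met
3. agent list absent → not met
4. FinCEN registration confirmation present → met
5. agent due-diligence review 563 days ago vs limit 540 → not met
6. independent AML audit 80 days ago vs limit 90 → met
7. condition 'transmits funds internationally' holds; tangible net worth $700,000 ≥ $675,000 → met
8. transaction monitoring calibration 188 days ago vs limit 180 → not met
Not met: 2, 3, 5, 8

No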